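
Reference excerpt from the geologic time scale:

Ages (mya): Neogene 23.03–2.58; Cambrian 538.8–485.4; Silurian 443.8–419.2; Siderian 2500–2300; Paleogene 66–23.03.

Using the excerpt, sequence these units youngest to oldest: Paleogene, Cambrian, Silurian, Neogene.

Read off each span (Ma): Paleogene 66–23.03; Cambrian 538.8–485.4; Silurian 443.8–419.2; Neogene 23.03–2.58.
Larger Ma is older, so oldest→youngest is Cambrian, Silurian, Paleogene, Neogene; reverse it for youngest→oldest.

Neogene, Paleogene, Silurian, Cambrian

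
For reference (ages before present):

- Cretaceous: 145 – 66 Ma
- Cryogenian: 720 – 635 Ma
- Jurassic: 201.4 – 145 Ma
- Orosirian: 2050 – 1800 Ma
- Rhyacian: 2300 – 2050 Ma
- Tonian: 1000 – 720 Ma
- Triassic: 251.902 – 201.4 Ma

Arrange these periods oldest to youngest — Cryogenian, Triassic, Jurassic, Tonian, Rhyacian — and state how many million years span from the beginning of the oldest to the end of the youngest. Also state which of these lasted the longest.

From the excerpt: Cryogenian 720–635; Triassic 251.902–201.4; Jurassic 201.4–145; Tonian 1000–720; Rhyacian 2300–2050 (Ma).
Larger Ma is earlier, so the oldest is Rhyacian and the youngest is Jurassic; oldest to youngest: Rhyacian, Tonian, Cryogenian, Triassic, Jurassic.
Oldest start 2300 minus youngest end 145 gives 2155 Myr overall.
Individual lengths (start − end): Tonian 280; Cryogenian 85; Jurassic 56.4; Rhyacian 250; Triassic 50.502. The largest is Tonian at 280 Myr.

Rhyacian, Tonian, Cryogenian, Triassic, Jurassic; total span 2155 Myr; longest is Tonian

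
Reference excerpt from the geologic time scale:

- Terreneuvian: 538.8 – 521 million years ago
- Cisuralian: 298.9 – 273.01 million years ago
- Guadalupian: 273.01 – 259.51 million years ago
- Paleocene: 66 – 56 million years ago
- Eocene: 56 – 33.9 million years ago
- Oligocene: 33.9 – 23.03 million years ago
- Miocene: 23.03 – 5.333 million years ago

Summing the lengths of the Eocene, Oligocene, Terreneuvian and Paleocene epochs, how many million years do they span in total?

Duration is start − end for each: (56 − 33.9) + (33.9 − 23.03) + (538.8 − 521) + (66 − 56).
That is 22.1 + 10.87 + 17.8 + 10, which totals 60.77 million years.

60.77 million years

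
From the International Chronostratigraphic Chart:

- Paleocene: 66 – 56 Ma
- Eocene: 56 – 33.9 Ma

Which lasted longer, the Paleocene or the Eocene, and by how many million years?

Paleocene: 66 − 56 = 10 Myr.
Eocene: 56 − 33.9 = 22.1 Myr.
Difference: 22.1 − 10 = 12.1 Myr, so the Eocene was longer.

Eocene, by 12.1 million years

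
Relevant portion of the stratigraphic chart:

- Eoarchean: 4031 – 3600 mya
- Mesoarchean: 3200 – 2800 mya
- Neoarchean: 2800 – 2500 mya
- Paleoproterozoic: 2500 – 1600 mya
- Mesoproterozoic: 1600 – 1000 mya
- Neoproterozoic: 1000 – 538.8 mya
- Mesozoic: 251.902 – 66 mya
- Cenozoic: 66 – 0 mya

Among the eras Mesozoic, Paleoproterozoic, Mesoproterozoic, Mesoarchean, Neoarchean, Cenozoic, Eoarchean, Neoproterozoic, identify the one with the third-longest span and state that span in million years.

Durations: Mesozoic 185.902; Paleoproterozoic 900; Mesoproterozoic 600; Mesoarchean 400; Neoarchean 300; Cenozoic 66; Eoarchean 431; Neoproterozoic 461.2 Myr.
Sorted longest-first: Paleoproterozoic (900), Mesoproterozoic (600), Neoproterozoic (461.2), Eoarchean (431), Mesoarchean (400), Neoarchean (300), Mesozoic (185.902), Cenozoic (66).
The third longest is Neoproterozoic at 461.2 Myr.

Neoproterozoic, 461.2 million years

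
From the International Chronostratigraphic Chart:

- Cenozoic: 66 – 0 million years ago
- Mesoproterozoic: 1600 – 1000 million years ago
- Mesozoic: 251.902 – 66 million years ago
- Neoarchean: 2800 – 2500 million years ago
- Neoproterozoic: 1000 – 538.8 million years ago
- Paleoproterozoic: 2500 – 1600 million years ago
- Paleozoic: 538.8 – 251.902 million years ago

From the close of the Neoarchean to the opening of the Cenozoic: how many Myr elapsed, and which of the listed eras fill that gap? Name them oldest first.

2434 million years; Paleoproterozoic, Mesoproterozoic, Neoproterozoic, Paleozoic, Mesozoic

The Neoarchean closes at 2500 Ma and the Cenozoic opens at 66 Ma, so the interval is 2500 − 66 = 2434 Myr.
An era fits inside if it starts at or after 2500 Ma and ends at or before 66 Ma; oldest first that gives Paleoproterozoic, Mesoproterozoic, Neoproterozoic, Paleozoic, Mesozoic.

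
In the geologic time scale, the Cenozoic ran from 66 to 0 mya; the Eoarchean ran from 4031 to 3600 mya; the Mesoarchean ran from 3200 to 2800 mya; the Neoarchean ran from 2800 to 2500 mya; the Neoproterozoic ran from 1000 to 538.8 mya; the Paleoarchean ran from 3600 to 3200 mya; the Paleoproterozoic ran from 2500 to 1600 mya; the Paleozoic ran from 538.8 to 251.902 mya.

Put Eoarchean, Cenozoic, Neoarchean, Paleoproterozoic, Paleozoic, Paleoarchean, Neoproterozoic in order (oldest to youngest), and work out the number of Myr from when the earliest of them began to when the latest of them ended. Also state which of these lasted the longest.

Eoarchean, Paleoarchean, Neoarchean, Paleoproterozoic, Neoproterozoic, Paleozoic, Cenozoic; total span 4031 Myr; longest is Paleoproterozoic

Start ages (Ma): Eoarchean 4031, Paleoarchean 3600, Neoarchean 2800, Paleoproterozoic 2500, Neoproterozoic 1000, Paleozoic 538.8, Cenozoic 66.
Ordered oldest to youngest: Eoarchean, Paleoarchean, Neoarchean, Paleoproterozoic, Neoproterozoic, Paleozoic, Cenozoic.
Span = 4031 − 0 = 4031 Myr.
Durations: Paleozoic 286.898, Neoproterozoic 461.2, Cenozoic 66, Eoarchean 431, Paleoproterozoic 900, Neoarchean 300, Paleoarchean 400 → longest is Paleoproterozoic (900 Myr).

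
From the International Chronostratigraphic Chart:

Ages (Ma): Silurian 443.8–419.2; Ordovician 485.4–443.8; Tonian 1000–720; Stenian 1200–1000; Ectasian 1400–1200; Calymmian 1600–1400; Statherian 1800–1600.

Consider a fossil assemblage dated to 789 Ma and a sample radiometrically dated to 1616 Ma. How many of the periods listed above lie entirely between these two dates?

3

The older date is 1616 Ma and the younger is 789 Ma.
Periods with start < 1616 and end > 789 Ma: Calymmian (1600–1400), Ectasian (1400–1200), Stenian (1200–1000).
That is 3 complete periods.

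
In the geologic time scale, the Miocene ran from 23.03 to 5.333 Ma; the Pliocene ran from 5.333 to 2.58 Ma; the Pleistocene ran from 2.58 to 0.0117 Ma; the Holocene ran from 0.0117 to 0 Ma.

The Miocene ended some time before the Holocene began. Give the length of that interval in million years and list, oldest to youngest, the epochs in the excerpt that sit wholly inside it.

End of Miocene = 5.333 Ma; start of Holocene = 0.0117 Ma.
Gap = 5.333 − 0.0117 = 5.3213 Myr.
Epochs wholly inside 5.333–0.0117 Ma: Pliocene (5.333–2.58), Pleistocene (2.58–0.0117).

5.3213 million years; Pliocene, Pleistocene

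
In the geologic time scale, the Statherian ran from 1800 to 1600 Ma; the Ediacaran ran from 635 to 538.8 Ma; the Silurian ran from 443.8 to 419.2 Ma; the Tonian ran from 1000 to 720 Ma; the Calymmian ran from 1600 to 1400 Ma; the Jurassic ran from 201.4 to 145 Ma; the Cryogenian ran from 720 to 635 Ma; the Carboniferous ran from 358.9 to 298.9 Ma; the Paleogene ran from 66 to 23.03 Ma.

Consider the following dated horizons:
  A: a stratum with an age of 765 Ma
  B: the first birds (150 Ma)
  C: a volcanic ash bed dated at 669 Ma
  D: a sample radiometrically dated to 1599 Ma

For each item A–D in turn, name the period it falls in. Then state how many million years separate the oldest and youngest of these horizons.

A: 765 Ma lies in 1000–720 Ma, so Tonian.
B: 150 Ma lies in 201.4–145 Ma, so Jurassic.
C: 669 Ma lies in 720–635 Ma, so Cryogenian.
D: 1599 Ma lies in 1600–1400 Ma, so Calymmian.
Oldest = 1599 Ma, youngest = 150 Ma → span 1449 Myr.

A — Tonian; B — Jurassic; C — Cryogenian; D — Calymmian; span 1449 million years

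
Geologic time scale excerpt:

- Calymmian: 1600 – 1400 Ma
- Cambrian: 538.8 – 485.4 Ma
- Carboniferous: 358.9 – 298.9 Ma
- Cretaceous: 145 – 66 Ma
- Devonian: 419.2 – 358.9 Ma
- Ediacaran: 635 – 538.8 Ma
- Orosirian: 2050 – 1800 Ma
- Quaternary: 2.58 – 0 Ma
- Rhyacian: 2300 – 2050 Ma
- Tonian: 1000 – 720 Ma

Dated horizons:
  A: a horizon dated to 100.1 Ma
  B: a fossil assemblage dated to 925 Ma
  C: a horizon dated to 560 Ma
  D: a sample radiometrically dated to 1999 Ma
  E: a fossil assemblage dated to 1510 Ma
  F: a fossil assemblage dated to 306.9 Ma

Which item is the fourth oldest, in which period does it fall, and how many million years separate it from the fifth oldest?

C, in the Ediacaran; 253.1 million years to F

Sorted oldest-first by Ma: D (1999), E (1510), B (925), C (560), F (306.9), A (100.1).
The fourth oldest is C at 560 Ma, which lies in 635–538.8 Ma: the Ediacaran.
The fifth oldest is F at 306.9 Ma; separation = |560 − 306.9| = 253.1 Myr.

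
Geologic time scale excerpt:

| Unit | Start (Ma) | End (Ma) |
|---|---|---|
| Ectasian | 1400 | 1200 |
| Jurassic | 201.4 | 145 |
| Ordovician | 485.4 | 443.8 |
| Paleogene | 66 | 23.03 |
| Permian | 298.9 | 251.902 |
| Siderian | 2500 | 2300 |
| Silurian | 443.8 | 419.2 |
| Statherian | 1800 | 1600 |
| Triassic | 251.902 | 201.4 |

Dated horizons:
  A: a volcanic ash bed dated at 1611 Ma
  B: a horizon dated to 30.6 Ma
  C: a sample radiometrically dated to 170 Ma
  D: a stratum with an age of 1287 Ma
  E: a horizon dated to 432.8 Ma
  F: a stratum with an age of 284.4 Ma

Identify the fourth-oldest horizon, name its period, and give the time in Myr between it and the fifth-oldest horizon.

F, in the Permian; 114.4 million years to C

Larger Ma means older, so oldest first: A 1611 > D 1287 > E 432.8 > F 284.4 > C 170 > B 30.6.
Counting 4 along gives F (284.4 Ma); the excerpt puts that inside the Permian, 298.9–251.902 Ma.
Next in line is C (170 Ma), and 284.4 − 170 = 114.4 Myr.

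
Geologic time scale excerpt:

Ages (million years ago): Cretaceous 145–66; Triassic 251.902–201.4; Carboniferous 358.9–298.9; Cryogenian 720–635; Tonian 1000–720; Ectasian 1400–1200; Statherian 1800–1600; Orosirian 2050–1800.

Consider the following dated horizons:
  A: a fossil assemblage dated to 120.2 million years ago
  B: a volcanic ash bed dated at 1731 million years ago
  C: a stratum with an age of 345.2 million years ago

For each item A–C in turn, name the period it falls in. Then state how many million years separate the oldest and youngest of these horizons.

A: 120.2 Ma lies in 145–66 Ma, so Cretaceous.
B: 1731 Ma lies in 1800–1600 Ma, so Statherian.
C: 345.2 Ma lies in 358.9–298.9 Ma, so Carboniferous.
Oldest = 1731 Ma, youngest = 120.2 Ma → span 1610.8 Myr.

A — Cretaceous; B — Statherian; C — Carboniferous; span 1610.8 million years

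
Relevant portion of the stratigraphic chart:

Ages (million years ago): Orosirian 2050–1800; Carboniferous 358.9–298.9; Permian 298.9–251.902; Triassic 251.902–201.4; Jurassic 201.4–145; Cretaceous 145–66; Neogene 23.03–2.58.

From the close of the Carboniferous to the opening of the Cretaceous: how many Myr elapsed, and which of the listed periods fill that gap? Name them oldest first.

153.9 million years; Permian, Triassic, Jurassic

End of Carboniferous = 298.9 Ma; start of Cretaceous = 145 Ma.
Gap = 298.9 − 145 = 153.9 Myr.
Periods wholly inside 298.9–145 Ma: Permian (298.9–251.902), Triassic (251.902–201.4), Jurassic (201.4–145).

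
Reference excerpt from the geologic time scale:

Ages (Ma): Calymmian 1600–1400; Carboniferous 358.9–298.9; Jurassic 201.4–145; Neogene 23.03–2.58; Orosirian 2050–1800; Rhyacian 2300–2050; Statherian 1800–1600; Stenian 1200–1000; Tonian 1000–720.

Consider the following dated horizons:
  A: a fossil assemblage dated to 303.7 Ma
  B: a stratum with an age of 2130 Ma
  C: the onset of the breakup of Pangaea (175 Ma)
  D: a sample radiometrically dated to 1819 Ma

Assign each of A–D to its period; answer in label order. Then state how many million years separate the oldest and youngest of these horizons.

A — Carboniferous; B — Rhyacian; C — Jurassic; D — Orosirian; span 1955 million years

Match each age against the start–end ranges in the excerpt: A = 303.7 Ma → Carboniferous (358.9–298.9); B = 2130 Ma → Rhyacian (2300–2050); C = 175 Ma → Jurassic (201.4–145); D = 1819 Ma → Orosirian (2050–1800).
The largest age is 2130 Ma and the smallest is 175 Ma; their difference is 1955 Myr.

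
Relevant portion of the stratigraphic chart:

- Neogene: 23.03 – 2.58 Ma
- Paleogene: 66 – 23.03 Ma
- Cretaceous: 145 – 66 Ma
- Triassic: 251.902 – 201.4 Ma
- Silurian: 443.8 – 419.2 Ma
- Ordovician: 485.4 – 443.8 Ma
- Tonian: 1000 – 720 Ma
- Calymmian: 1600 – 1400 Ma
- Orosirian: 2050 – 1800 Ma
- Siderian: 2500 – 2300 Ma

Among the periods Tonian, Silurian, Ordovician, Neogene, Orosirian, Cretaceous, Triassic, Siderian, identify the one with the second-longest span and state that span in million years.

Orosirian, 250 million years

Start − end for each: Tonian 1000 − 720 = 280; Silurian 443.8 − 419.2 = 24.6; Ordovician 485.4 − 443.8 = 41.6; Neogene 23.03 − 2.58 = 20.45; Orosirian 2050 − 1800 = 250; Cretaceous 145 − 66 = 79; Triassic 251.902 − 201.4 = 50.502; Siderian 2500 − 2300 = 200.
Ranking these from longest: Tonian > Orosirian > Siderian > Cretaceous > Triassic > Ordovician > Silurian > Neogene.
Position 2 in that ranking is Orosirian, which lasted 250 Myr.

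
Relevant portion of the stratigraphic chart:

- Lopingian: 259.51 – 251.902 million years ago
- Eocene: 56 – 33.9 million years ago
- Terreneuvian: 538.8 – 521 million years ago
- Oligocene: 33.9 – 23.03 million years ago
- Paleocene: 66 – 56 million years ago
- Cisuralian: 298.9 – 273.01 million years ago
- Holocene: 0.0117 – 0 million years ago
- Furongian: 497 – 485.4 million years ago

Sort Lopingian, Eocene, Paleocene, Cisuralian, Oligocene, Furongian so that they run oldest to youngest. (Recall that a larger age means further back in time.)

Furongian, Cisuralian, Lopingian, Paleocene, Eocene, Oligocene

Read off each span (Ma): Lopingian 259.51–251.902; Eocene 56–33.9; Paleocene 66–56; Cisuralian 298.9–273.01; Oligocene 33.9–23.03; Furongian 497–485.4.
Larger Ma is older, so oldest→youngest is Furongian, Cisuralian, Lopingian, Paleocene, Eocene, Oligocene.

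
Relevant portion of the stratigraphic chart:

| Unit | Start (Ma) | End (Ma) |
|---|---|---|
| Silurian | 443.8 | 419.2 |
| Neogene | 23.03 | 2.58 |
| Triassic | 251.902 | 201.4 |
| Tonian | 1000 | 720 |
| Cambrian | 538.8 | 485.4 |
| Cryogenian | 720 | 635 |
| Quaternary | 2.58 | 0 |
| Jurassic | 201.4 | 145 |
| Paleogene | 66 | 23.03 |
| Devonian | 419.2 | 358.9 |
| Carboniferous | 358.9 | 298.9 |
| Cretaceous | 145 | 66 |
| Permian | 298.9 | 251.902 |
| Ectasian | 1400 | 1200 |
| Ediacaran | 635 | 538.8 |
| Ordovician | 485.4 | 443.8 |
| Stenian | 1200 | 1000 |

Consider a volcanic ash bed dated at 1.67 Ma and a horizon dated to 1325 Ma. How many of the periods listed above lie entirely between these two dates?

The older date is 1325 Ma and the younger is 1.67 Ma.
Periods with start < 1325 and end > 1.67 Ma: Stenian (1200–1000), Tonian (1000–720), Cryogenian (720–635), Ediacaran (635–538.8), Cambrian (538.8–485.4), Ordovician (485.4–443.8), Silurian (443.8–419.2), Devonian (419.2–358.9), Carboniferous (358.9–298.9), Permian (298.9–251.902), Triassic (251.902–201.4), Jurassic (201.4–145), Cretaceous (145–66), Paleogene (66–23.03), Neogene (23.03–2.58).
That is 15 complete periods.

15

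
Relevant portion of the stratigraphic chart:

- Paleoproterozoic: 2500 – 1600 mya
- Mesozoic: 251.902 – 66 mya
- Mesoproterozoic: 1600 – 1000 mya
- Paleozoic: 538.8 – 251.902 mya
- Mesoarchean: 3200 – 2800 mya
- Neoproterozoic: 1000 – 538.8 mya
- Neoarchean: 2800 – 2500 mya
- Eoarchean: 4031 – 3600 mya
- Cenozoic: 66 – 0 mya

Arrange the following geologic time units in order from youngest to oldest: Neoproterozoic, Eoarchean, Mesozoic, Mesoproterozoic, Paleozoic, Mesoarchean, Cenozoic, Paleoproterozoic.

Sorting by start age (ascending Ma, since larger Ma = older): Cenozoic began 66, Mesozoic began 251.902, Paleozoic began 538.8, Neoproterozoic began 1000, Mesoproterozoic began 1600, Paleoproterozoic began 2500, Mesoarchean began 3200, Eoarchean began 4031.

Cenozoic, Mesozoic, Paleozoic, Neoproterozoic, Mesoproterozoic, Paleoproterozoic, Mesoarchean, Eoarchean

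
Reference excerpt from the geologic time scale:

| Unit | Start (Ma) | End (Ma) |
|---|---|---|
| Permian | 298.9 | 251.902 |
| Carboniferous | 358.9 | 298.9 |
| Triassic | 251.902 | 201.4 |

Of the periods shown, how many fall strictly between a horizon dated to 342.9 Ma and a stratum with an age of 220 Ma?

1

342.9 Ma sits inside the Carboniferous (358.9–298.9) and 220 Ma inside the Triassic (251.902–201.4); neither of those is wholly between the two dates.
The listed periods lying completely between them are Permian — 1 in all.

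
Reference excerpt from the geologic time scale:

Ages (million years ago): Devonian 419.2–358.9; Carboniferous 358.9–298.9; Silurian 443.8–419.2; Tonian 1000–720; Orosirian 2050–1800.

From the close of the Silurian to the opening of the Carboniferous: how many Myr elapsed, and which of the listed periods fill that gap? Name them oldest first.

The Silurian closes at 419.2 Ma and the Carboniferous opens at 358.9 Ma, so the interval is 419.2 − 358.9 = 60.3 Myr.
A period fits inside if it starts at or after 419.2 Ma and ends at or before 358.9 Ma; oldest first that gives Devonian.

60.3 million years; Devonian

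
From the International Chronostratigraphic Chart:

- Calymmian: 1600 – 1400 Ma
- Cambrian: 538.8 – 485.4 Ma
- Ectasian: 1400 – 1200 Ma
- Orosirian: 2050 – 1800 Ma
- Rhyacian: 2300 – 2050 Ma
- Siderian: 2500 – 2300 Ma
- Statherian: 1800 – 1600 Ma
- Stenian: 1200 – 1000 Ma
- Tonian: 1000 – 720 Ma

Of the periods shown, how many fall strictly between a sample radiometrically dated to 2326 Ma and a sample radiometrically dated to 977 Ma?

The older date is 2326 Ma and the younger is 977 Ma.
Periods with start < 2326 and end > 977 Ma: Rhyacian (2300–2050), Orosirian (2050–1800), Statherian (1800–1600), Calymmian (1600–1400), Ectasian (1400–1200), Stenian (1200–1000).
That is 6 complete periods.

6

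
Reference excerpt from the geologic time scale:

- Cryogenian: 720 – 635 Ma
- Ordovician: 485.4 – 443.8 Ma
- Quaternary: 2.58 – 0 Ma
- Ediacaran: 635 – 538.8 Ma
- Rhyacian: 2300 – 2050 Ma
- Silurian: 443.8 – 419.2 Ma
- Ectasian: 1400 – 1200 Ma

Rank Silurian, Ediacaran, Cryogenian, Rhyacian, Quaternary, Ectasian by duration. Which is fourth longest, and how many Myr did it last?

Durations: Silurian 24.6; Ediacaran 96.2; Cryogenian 85; Rhyacian 250; Quaternary 2.58; Ectasian 200 Myr.
Sorted longest-first: Rhyacian (250), Ectasian (200), Ediacaran (96.2), Cryogenian (85), Silurian (24.6), Quaternary (2.58).
The fourth longest is Cryogenian at 85 Myr.

Cryogenian, 85 million years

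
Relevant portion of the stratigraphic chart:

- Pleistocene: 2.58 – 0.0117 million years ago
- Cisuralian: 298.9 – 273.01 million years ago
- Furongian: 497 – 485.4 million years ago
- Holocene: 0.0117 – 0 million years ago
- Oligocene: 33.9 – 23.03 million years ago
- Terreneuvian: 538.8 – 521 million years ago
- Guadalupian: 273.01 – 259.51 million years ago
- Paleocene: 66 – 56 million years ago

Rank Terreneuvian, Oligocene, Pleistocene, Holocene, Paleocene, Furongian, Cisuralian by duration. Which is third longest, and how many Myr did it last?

Start − end for each: Terreneuvian 538.8 − 521 = 17.8; Oligocene 33.9 − 23.03 = 10.87; Pleistocene 2.58 − 0.0117 = 2.5683; Holocene 0.0117 − 0 = 0.0117; Paleocene 66 − 56 = 10; Furongian 497 − 485.4 = 11.6; Cisuralian 298.9 − 273.01 = 25.89.
Ranking these from longest: Cisuralian > Terreneuvian > Furongian > Oligocene > Paleocene > Pleistocene > Holocene.
Position 3 in that ranking is Furongian, which lasted 11.6 Myr.

Furongian, 11.6 million years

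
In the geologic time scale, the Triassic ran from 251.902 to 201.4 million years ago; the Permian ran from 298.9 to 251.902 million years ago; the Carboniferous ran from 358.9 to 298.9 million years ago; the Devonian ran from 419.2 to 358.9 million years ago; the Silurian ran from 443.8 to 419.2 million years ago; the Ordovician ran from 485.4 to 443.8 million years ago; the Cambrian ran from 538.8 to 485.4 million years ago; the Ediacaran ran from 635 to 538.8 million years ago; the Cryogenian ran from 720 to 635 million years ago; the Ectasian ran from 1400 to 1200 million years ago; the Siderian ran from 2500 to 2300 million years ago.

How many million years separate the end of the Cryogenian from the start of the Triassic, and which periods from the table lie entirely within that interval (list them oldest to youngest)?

383.098 million years; Ediacaran, Cambrian, Ordovician, Silurian, Devonian, Carboniferous, Permian

End of Cryogenian = 635 Ma; start of Triassic = 251.902 Ma.
Gap = 635 − 251.902 = 383.098 Myr.
Periods wholly inside 635–251.902 Ma: Ediacaran (635–538.8), Cambrian (538.8–485.4), Ordovician (485.4–443.8), Silurian (443.8–419.2), Devonian (419.2–358.9), Carboniferous (358.9–298.9), Permian (298.9–251.902).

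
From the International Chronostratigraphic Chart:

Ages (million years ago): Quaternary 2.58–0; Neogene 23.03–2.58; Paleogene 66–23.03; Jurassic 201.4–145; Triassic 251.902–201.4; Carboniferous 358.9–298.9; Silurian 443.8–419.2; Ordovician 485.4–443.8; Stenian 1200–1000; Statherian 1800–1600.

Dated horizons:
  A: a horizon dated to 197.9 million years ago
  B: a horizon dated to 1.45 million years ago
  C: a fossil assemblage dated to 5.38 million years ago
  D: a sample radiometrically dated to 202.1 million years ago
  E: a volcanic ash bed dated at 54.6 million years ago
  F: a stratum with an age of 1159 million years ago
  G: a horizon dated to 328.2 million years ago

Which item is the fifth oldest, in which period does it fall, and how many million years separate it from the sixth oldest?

Sorted oldest-first by Ma: F (1159), G (328.2), D (202.1), A (197.9), E (54.6), C (5.38), B (1.45).
The fifth oldest is E at 54.6 Ma, which lies in 66–23.03 Ma: the Paleogene.
The sixth oldest is C at 5.38 Ma; separation = |54.6 − 5.38| = 49.22 Myr.

E, in the Paleogene; 49.22 million years to C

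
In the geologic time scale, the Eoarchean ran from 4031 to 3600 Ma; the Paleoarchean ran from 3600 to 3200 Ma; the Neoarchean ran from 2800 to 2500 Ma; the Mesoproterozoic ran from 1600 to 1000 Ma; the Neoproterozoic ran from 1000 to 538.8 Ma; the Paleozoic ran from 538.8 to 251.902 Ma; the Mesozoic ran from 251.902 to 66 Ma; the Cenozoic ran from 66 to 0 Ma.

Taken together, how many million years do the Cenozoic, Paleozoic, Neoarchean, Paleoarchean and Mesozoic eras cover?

1238.8 million years

Duration is start − end for each: (66 − 0) + (538.8 − 251.902) + (2800 − 2500) + (3600 − 3200) + (251.902 − 66).
That is 66 + 286.898 + 300 + 400 + 185.902, which totals 1238.8 million years.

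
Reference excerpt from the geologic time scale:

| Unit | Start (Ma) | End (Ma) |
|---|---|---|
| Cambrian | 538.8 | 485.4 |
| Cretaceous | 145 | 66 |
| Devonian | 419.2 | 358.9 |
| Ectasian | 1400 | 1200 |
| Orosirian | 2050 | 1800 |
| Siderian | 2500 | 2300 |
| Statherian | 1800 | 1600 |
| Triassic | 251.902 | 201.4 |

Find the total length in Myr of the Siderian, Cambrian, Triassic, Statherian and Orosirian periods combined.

753.902 million years

Duration is start − end for each: (2500 − 2300) + (538.8 − 485.4) + (251.902 − 201.4) + (1800 − 1600) + (2050 − 1800).
That is 200 + 53.4 + 50.502 + 200 + 250, which totals 753.902 million years.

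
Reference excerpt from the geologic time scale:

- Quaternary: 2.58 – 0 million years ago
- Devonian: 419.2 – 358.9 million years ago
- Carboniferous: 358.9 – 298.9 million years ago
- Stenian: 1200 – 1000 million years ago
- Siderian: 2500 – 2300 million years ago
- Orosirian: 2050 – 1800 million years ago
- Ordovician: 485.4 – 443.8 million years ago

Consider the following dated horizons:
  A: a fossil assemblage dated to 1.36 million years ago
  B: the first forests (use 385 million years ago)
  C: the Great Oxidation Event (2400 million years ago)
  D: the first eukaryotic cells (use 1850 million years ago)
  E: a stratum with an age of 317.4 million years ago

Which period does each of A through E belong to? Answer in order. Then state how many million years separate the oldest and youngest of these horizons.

A — Quaternary; B — Devonian; C — Siderian; D — Orosirian; E — Carboniferous; span 2398.64 million years

Match each age against the start–end ranges in the excerpt: A = 1.36 Ma → Quaternary (2.58–0); B = 385 Ma → Devonian (419.2–358.9); C = 2400 Ma → Siderian (2500–2300); D = 1850 Ma → Orosirian (2050–1800); E = 317.4 Ma → Carboniferous (358.9–298.9).
The largest age is 2400 Ma and the smallest is 1.36 Ma; their difference is 2398.64 Myr.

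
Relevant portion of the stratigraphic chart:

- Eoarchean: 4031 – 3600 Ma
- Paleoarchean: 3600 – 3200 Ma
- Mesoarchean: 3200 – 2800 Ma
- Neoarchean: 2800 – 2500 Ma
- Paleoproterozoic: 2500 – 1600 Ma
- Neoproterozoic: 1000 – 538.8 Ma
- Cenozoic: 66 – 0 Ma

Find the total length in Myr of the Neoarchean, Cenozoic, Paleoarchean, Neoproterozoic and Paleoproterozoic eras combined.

Duration is start − end for each: (2800 − 2500) + (66 − 0) + (3600 − 3200) + (1000 − 538.8) + (2500 − 1600).
That is 300 + 66 + 400 + 461.2 + 900, which totals 2127.2 million years.

2127.2 million years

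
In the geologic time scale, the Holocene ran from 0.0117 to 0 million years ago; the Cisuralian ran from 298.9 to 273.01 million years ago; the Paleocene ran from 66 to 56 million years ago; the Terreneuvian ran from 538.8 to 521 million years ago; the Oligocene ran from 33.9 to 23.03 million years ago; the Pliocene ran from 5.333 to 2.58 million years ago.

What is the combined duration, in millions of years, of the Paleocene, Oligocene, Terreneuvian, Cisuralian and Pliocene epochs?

Each duration: Paleocene = 10; Oligocene = 10.87; Terreneuvian = 17.8; Cisuralian = 25.89; Pliocene = 2.753.
Sum: 10 + 10.87 + 17.8 + 25.89 + 2.753 = 67.313 Myr.

67.313 million years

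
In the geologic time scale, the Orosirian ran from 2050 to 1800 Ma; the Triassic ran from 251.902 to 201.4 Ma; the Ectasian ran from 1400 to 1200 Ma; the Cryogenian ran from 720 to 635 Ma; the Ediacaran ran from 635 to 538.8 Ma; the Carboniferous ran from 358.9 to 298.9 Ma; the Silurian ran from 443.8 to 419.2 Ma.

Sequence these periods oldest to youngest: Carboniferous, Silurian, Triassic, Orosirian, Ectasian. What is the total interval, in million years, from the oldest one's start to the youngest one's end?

Orosirian, Ectasian, Silurian, Carboniferous, Triassic; total span 1848.6 Myr

Start ages (Ma): Orosirian 2050, Ectasian 1400, Silurian 443.8, Carboniferous 358.9, Triassic 251.902.
Ordered oldest to youngest: Orosirian, Ectasian, Silurian, Carboniferous, Triassic.
Span = 2050 − 201.4 = 1848.6 Myr.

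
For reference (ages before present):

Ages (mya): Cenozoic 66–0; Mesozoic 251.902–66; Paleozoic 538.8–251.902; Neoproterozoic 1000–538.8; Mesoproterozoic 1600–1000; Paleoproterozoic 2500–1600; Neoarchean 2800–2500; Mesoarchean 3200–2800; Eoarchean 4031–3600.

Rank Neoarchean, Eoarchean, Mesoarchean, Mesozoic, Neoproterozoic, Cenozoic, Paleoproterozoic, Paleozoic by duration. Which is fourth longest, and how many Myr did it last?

Mesoarchean, 400 million years

Start − end for each: Neoarchean 2800 − 2500 = 300; Eoarchean 4031 − 3600 = 431; Mesoarchean 3200 − 2800 = 400; Mesozoic 251.902 − 66 = 185.902; Neoproterozoic 1000 − 538.8 = 461.2; Cenozoic 66 − 0 = 66; Paleoproterozoic 2500 − 1600 = 900; Paleozoic 538.8 − 251.902 = 286.898.
Ranking these from longest: Paleoproterozoic > Neoproterozoic > Eoarchean > Mesoarchean > Neoarchean > Paleozoic > Mesozoic > Cenozoic.
Position 4 in that ranking is Mesoarchean, which lasted 400 Myr.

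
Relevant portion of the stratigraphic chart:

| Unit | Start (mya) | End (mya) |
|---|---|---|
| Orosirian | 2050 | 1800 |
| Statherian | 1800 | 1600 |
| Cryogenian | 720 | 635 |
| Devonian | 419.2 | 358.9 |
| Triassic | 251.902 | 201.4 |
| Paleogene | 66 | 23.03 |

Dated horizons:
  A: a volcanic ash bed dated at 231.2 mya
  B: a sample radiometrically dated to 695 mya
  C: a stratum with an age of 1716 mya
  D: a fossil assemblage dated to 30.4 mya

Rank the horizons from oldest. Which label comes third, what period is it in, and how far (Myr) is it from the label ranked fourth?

Sorted oldest-first by Ma: C (1716), B (695), A (231.2), D (30.4).
The third oldest is A at 231.2 Ma, which lies in 251.902–201.4 Ma: the Triassic.
The fourth oldest is D at 30.4 Ma; separation = |231.2 − 30.4| = 200.8 Myr.

A, in the Triassic; 200.8 million years to D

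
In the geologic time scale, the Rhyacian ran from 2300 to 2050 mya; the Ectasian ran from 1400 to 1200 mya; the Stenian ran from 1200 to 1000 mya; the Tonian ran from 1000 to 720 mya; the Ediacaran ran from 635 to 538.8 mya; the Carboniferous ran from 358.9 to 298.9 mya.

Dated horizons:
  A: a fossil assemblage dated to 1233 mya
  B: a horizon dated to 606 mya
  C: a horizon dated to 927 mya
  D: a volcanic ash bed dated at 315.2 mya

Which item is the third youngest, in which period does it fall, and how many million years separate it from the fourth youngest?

C, in the Tonian; 306 million years to A

Sorted youngest-first by Ma: D (315.2), B (606), C (927), A (1233).
The third youngest is C at 927 Ma, which lies in 1000–720 Ma: the Tonian.
The fourth youngest is A at 1233 Ma; separation = |927 − 1233| = 306 Myr.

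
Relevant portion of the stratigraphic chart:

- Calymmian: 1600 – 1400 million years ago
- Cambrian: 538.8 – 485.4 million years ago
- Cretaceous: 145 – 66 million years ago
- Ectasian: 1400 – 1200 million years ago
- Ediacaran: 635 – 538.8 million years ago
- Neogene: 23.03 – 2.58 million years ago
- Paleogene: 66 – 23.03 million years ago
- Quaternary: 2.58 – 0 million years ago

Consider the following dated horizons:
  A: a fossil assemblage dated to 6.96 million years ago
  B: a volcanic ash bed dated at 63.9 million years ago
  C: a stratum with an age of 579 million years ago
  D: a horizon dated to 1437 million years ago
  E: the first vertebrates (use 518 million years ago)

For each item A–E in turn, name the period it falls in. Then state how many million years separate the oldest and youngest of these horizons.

A: 6.96 Ma lies in 23.03–2.58 Ma, so Neogene.
B: 63.9 Ma lies in 66–23.03 Ma, so Paleogene.
C: 579 Ma lies in 635–538.8 Ma, so Ediacaran.
D: 1437 Ma lies in 1600–1400 Ma, so Calymmian.
E: 518 Ma lies in 538.8–485.4 Ma, so Cambrian.
Oldest = 1437 Ma, youngest = 6.96 Ma → span 1430.04 Myr.

A — Neogene; B — Paleogene; C — Ediacaran; D — Calymmian; E — Cambrian; span 1430.04 million years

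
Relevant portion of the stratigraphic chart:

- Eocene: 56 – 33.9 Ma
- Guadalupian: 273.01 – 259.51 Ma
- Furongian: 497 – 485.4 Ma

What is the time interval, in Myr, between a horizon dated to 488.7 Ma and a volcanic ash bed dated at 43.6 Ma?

445.1 million years

488.7 − 43.6 = 445.1 million years.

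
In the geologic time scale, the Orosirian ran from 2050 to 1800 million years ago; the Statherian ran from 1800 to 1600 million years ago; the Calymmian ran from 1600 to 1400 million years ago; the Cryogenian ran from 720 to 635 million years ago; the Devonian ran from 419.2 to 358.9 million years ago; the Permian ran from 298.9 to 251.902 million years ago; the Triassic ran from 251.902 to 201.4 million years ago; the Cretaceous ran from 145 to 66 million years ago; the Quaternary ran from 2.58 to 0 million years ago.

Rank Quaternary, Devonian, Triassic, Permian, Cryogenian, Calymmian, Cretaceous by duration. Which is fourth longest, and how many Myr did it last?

Start − end for each: Quaternary 2.58 − 0 = 2.58; Devonian 419.2 − 358.9 = 60.3; Triassic 251.902 − 201.4 = 50.502; Permian 298.9 − 251.902 = 46.998; Cryogenian 720 − 635 = 85; Calymmian 1600 − 1400 = 200; Cretaceous 145 − 66 = 79.
Ranking these from longest: Calymmian > Cryogenian > Cretaceous > Devonian > Triassic > Permian > Quaternary.
Position 4 in that ranking is Devonian, which lasted 60.3 Myr.

Devonian, 60.3 million years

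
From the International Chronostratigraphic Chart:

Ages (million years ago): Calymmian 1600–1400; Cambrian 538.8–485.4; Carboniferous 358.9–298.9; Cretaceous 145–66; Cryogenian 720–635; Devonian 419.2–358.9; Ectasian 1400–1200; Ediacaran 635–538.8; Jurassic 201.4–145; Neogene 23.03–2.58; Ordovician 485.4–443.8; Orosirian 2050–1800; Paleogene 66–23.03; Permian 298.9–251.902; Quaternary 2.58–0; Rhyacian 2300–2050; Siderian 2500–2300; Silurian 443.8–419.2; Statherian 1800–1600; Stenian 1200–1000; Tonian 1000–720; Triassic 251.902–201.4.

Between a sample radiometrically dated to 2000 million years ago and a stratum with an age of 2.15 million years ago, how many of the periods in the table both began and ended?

The older date is 2000 Ma and the younger is 2.15 Ma.
Periods with start < 2000 and end > 2.15 Ma: Statherian (1800–1600), Calymmian (1600–1400), Ectasian (1400–1200), Stenian (1200–1000), Tonian (1000–720), Cryogenian (720–635), Ediacaran (635–538.8), Cambrian (538.8–485.4), Ordovician (485.4–443.8), Silurian (443.8–419.2), Devonian (419.2–358.9), Carboniferous (358.9–298.9), Permian (298.9–251.902), Triassic (251.902–201.4), Jurassic (201.4–145), Cretaceous (145–66), Paleogene (66–23.03), Neogene (23.03–2.58).
That is 18 complete periods.

18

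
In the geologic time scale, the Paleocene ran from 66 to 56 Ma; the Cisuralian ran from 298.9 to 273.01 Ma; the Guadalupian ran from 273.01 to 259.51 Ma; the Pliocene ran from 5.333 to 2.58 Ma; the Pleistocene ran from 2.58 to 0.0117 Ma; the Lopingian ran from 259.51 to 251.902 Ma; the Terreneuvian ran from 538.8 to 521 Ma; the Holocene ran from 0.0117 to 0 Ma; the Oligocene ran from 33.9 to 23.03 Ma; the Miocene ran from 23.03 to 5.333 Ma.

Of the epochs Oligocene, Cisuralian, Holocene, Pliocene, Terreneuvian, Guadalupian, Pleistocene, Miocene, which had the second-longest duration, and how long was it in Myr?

Start − end for each: Oligocene 33.9 − 23.03 = 10.87; Cisuralian 298.9 − 273.01 = 25.89; Holocene 0.0117 − 0 = 0.0117; Pliocene 5.333 − 2.58 = 2.753; Terreneuvian 538.8 − 521 = 17.8; Guadalupian 273.01 − 259.51 = 13.5; Pleistocene 2.58 − 0.0117 = 2.5683; Miocene 23.03 − 5.333 = 17.697.
Ranking these from longest: Cisuralian > Terreneuvian > Miocene > Guadalupian > Oligocene > Pliocene > Pleistocene > Holocene.
Position 2 in that ranking is Terreneuvian, which lasted 17.8 Myr.

Terreneuvian, 17.8 million years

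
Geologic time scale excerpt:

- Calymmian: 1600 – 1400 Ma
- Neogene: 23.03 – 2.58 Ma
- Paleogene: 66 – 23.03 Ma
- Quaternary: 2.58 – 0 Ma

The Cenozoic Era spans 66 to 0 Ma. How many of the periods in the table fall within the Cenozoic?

3

Periods inside 66–0 Ma: Paleogene, Neogene, Quaternary — 3 in total.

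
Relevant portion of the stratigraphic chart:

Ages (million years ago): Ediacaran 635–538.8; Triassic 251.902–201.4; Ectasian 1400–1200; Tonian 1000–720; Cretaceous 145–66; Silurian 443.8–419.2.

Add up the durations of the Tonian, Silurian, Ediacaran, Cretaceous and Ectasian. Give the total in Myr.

679.8 million years

Each duration: Tonian = 280; Silurian = 24.6; Ediacaran = 96.2; Cretaceous = 79; Ectasian = 200.
Sum: 280 + 24.6 + 96.2 + 79 + 200 = 679.8 Myr.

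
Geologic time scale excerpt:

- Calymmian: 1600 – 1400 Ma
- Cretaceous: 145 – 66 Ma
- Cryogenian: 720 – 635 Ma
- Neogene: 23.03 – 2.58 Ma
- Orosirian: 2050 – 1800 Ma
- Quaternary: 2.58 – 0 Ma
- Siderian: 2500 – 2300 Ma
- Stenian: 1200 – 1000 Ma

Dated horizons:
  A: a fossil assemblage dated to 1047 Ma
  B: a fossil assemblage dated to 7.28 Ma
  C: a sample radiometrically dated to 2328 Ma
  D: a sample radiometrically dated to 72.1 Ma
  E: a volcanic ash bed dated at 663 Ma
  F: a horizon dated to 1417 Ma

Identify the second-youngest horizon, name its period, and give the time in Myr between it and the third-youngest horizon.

Sorted youngest-first by Ma: B (7.28), D (72.1), E (663), A (1047), F (1417), C (2328).
The second youngest is D at 72.1 Ma, which lies in 145–66 Ma: the Cretaceous.
The third youngest is E at 663 Ma; separation = |72.1 − 663| = 590.9 Myr.

D, in the Cretaceous; 590.9 million years to E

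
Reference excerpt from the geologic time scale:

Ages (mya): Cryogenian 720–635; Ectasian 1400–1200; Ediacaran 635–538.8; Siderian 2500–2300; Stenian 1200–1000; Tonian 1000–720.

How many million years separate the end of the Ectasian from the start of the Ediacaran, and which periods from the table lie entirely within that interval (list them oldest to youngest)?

The Ectasian closes at 1200 Ma and the Ediacaran opens at 635 Ma, so the interval is 1200 − 635 = 565 Myr.
A period fits inside if it starts at or after 1200 Ma and ends at or before 635 Ma; oldest first that gives Stenian, Tonian, Cryogenian.

565 million years; Stenian, Tonian, Cryogenian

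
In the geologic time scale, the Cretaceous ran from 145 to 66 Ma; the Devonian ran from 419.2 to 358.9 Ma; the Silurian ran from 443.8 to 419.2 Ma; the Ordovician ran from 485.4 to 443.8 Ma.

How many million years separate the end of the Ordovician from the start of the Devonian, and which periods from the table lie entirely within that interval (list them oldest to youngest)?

24.6 million years; Silurian

The Ordovician closes at 443.8 Ma and the Devonian opens at 419.2 Ma, so the interval is 443.8 − 419.2 = 24.6 Myr.
A period fits inside if it starts at or after 443.8 Ma and ends at or before 419.2 Ma; oldest first that gives Silurian.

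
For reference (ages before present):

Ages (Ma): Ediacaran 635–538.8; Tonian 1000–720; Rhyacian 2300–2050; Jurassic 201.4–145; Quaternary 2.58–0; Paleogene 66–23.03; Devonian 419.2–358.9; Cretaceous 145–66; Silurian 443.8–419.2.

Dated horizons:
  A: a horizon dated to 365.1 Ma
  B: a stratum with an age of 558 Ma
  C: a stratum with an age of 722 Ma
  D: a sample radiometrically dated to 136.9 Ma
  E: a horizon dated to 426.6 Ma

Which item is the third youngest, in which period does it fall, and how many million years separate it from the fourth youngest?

E, in the Silurian; 131.4 million years to B

Smaller Ma means younger, so youngest first: D 136.9 < A 365.1 < E 426.6 < B 558 < C 722.
Counting 3 along gives E (426.6 Ma); the excerpt puts that inside the Silurian, 443.8–419.2 Ma.
Next in line is B (558 Ma), and 558 − 426.6 = 131.4 Myr.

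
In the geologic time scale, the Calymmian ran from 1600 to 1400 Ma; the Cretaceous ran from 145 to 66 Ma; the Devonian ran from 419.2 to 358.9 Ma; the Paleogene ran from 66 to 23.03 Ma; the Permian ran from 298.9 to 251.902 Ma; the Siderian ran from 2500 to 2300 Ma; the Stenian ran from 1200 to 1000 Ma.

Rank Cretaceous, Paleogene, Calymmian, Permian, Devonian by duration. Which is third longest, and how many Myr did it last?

Devonian, 60.3 million years

Start − end for each: Cretaceous 145 − 66 = 79; Paleogene 66 − 23.03 = 42.97; Calymmian 1600 − 1400 = 200; Permian 298.9 − 251.902 = 46.998; Devonian 419.2 − 358.9 = 60.3.
Ranking these from longest: Calymmian > Cretaceous > Devonian > Permian > Paleogene.
Position 3 in that ranking is Devonian, which lasted 60.3 Myr.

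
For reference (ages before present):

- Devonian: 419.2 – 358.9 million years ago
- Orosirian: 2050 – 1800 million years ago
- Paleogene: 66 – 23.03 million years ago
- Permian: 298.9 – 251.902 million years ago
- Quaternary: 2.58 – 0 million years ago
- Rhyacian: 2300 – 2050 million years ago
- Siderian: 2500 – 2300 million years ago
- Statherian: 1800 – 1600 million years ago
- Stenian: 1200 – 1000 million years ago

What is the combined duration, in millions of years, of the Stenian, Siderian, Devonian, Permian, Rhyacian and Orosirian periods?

Each duration: Stenian = 200; Siderian = 200; Devonian = 60.3; Permian = 46.998; Rhyacian = 250; Orosirian = 250.
Sum: 200 + 200 + 60.3 + 46.998 + 250 + 250 = 1007.298 Myr.

1007.298 million years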